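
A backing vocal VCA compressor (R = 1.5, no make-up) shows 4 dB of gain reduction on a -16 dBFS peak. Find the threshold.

-28 dBFS

Let T be the threshold. Output overshoot = (input overshoot)/R, so -20 − T = (-16 − T)/1.5.
1.5·(-20 − T) = -16 − T → 0.5·T = -30 − (-16) = -14.
T = -14/0.5 = -28 dBFS.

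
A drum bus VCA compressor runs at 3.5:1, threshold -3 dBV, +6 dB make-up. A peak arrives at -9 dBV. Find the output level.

-3 dBV

-9 dBV is 6 dB below the -3 dBV threshold, so no gain reduction is applied.
Make-up gain adds 6 dB: -9 + 6 = -3 dBV.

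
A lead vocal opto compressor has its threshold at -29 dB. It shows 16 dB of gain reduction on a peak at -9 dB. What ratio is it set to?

5:1

Input overshoot = -9 − (-29) = 20 dB.
Output overshoot = 20 − 16 = 4 dB.
Ratio = input overshoot / output overshoot = 20 / 4 = 5.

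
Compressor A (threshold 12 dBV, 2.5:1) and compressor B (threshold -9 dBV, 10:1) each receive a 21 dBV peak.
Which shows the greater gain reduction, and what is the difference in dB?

B, by 21.6 dB

A: GR = 9 − 9/2.5 = 5.4 dB.
B: GR = 30 − 30/10 = 27 dB.
Difference: 21.6 dB in favour of B.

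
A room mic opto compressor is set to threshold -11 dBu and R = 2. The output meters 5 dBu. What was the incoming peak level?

21 dBu

That's 16 dB above the -11 dBu threshold.
Input overshoot = R × output overshoot = 32 dB → input = -11 + 32 = 21 dBu.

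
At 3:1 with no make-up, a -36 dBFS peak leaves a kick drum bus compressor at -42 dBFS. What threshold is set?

Input is 9 dB above T (since output overshoot × R = input overshoot: (-42 − T)·3 = -36 − T gives T = -45 dBFS).
Check: -45 + (-36 − (-45))/3 = -45 + 3 = -42 dBFS. ✓

-45 dBFS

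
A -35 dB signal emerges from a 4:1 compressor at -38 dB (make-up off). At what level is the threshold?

-39 dB

Let T be the threshold. Output overshoot = (input overshoot)/R, so -38 − T = (-35 − T)/4.
4·(-38 − T) = -35 − T → 3·T = -152 − (-35) = -117.
T = -117/3 = -39 dB.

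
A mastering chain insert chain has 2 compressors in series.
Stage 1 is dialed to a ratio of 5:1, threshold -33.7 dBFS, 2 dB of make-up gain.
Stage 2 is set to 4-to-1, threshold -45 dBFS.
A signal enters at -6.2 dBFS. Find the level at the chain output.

Stage 1: -6.2 dBFS is 27.5 dB over -33.7 dBFS; at 5:1 that becomes 5.5 dB over, giving -28.2 dBFS; +2 dB make-up → -26.2 dBFS.
Stage 2: -26.2 dBFS is 18.8 dB over -45 dBFS; at 4:1 that becomes 4.7 dB over, giving -40.3 dBFS.

-40.3 dBFS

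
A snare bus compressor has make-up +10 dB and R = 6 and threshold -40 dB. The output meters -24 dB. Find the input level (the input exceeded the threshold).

-4 dB

Remove make-up: -24 − 10 = -34 dB.
That's 6 dB above the -40 dB threshold.
Undo the ratio: input overshoot = 6 × 6 = 36 dB, giving input = -4 dB.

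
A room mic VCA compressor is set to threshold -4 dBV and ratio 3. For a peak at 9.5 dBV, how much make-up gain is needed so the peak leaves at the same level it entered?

The peak compresses to -4 + 13.5/3 = 0.5 dBV.
To reach 9.5 dBV requires 9.5 − 0.5 = 9 dB of make-up.

9 dB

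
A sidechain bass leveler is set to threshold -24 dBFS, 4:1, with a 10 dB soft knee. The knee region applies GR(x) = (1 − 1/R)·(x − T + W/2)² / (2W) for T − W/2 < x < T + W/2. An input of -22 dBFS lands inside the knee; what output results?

x − T + W/2 = -22 − (-24) + 5 = 7.
GR = (1 − 1/4) × 7² / 20 = 0.75 × 49 / 20 = 1.8375 dB.
Output = -22 − 1.8375 = -23.8375 dBFS.

-23.8375 dBFS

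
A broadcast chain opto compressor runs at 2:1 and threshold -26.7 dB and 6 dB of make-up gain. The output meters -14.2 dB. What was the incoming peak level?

Before make-up, the level was -14.2 − 6 = -20.2 dB.
The compressed level sits -20.2 − (-26.7) = 6.5 dB over threshold.
Before 2:1 compression the overshoot was 6.5 × 2 = 13 dB, so input = -26.7 + 13 = -13.7 dB.

-13.7 dB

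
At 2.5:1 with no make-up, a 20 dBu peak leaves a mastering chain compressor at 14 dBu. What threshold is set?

Input is 10 dB above T (since output overshoot × R = input overshoot: (14 − T)·2.5 = 20 − T gives T = 10 dBu).
Check: 10 + (20 − 10)/2.5 = 10 + 4 = 14 dBu. ✓

10 dBu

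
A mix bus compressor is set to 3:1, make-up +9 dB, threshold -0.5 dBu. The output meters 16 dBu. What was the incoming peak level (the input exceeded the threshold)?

Stripping the +9 dB make-up gives 7 dBu at the gain stage.
The compressed level sits 7 − (-0.5) = 7.5 dB over threshold.
Undo the ratio: input overshoot = 7.5 × 3 = 22.5 dB, giving input = 22 dBu.

22 dBu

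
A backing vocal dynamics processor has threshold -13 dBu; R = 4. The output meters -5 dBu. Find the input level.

19 dBu

The compressed level sits -5 − (-13) = 8 dB over threshold.
Before 4:1 compression the overshoot was 8 × 4 = 32 dB, so input = -13 + 32 = 19 dBu.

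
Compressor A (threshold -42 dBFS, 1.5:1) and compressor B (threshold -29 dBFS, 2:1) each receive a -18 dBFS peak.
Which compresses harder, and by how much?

A, by 2.5 dB

A: GR = 24 − 24/1.5 = 8 dB.
B: GR = 11 − 11/2 = 5.5 dB.
Difference: 2.5 dB in favour of A.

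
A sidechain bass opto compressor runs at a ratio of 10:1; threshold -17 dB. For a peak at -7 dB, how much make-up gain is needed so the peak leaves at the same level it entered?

9 dB

Overshoot 10 dB → 10/10 = 1 dB after compression, so the compressed level is -17 + 1 = -16 dB.
Make-up = target − compressed = -7 − (-16) = 9 dB.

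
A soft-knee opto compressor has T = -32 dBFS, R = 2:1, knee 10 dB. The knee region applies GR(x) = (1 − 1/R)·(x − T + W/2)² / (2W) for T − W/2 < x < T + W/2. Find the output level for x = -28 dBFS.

-30.025 dBFS

x − T + W/2 = -28 − (-32) + 5 = 9.
GR = (1 − 1/2) × 9² / 20 = 0.5 × 81 / 20 = 2.025 dB.
Output = -28 − 2.025 = -30.025 dBFS.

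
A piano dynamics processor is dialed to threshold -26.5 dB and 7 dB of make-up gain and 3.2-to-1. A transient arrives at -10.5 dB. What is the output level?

-10.5 dB sits 16 dB over threshold.
3.2:1 compression reduces that to 16/3.2 = 5 dB over.
So the level is -26.5 + 5 = -21.5 dB; make-up adds 7 dB, giving -14.5 dB.

-14.5 dB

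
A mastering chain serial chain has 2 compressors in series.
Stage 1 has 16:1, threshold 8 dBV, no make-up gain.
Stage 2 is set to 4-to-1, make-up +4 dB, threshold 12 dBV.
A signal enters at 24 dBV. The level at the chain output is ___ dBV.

Stage 1: 16 dB above 8 dBV, reduced 16:1 to 1 dB above → 9 dBV.
Stage 2: 9 dBV is at or below the 12 dBV threshold — no compression; make-up brings it to 13 dBV.

13 dBV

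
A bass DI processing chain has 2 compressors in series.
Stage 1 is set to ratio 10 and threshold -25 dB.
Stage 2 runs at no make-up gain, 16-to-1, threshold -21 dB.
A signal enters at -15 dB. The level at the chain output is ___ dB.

-24 dB

Stage 1: overshoot 10 dB → 10/10 = 1 dB → -24 dB.
Stage 2: -24 dB is at or below the -21 dB threshold — no compression; output -24 dB.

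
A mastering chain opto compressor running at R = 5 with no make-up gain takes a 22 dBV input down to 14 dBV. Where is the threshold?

Input is 10 dB above T (since output overshoot × R = input overshoot: (14 − T)·5 = 22 − T gives T = 12 dBV).
Check: 12 + (22 − 12)/5 = 12 + 2 = 14 dBV. ✓

12 dBV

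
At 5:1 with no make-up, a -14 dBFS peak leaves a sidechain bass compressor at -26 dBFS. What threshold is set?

-29 dBFS

Gain reduction = -14 − (-26) = 12 dB; output overshoot = GR / (R − 1) = 12 / 4 = 3 dB.
Threshold = output − output overshoot = -26 − 3 = -29 dBFS.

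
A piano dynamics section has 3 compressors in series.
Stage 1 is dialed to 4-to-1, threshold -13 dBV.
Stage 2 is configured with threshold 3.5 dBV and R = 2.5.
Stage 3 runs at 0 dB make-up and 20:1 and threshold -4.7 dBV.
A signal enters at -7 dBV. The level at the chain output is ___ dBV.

-11.5 dBV

Stage 1: 6 dB above -13 dBV, reduced 4:1 to 1.5 dB above → -11.5 dBV.
Stage 2: -11.5 dBV ≤ 3.5 dBV, so stage 2 doesn't engage; output -11.5 dBV.
Stage 3: -11.5 dBV is at or below the -4.7 dBV threshold — no compression; output -11.5 dBV.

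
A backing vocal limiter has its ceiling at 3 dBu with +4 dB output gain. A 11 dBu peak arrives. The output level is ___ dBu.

A brickwall limiter is an ∞:1 compressor: any input above the ceiling is clamped to 3 dBu.
Output gain then adds 4 dB: 3 + 4 = 7 dBu.

7 dBu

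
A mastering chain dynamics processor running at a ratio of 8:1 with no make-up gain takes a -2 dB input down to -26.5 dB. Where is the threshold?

-30 dB

Let T be the threshold. Output overshoot = (input overshoot)/R, so -26.5 − T = (-2 − T)/8.
8·(-26.5 − T) = -2 − T → 7·T = -212 − (-2) = -210.
T = -210/7 = -30 dB.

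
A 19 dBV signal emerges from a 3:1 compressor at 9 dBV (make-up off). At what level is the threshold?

4 dBV

Input is 15 dB above T (since output overshoot × R = input overshoot: (9 − T)·3 = 19 − T gives T = 4 dBV).
Check: 4 + (19 − 4)/3 = 4 + 5 = 9 dBV. ✓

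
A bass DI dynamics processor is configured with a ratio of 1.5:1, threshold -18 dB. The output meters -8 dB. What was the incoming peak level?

Post-compression overshoot = -8 − (-18) = 10 dB.
Input overshoot = R × output overshoot = 15 dB → input = -18 + 15 = -3 dB.

-3 dB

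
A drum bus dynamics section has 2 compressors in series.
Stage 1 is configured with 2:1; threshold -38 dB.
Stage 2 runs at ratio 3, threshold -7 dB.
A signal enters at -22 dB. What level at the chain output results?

-30 dB

Stage 1: overshoot 16 dB → 16/2 = 8 dB → -30 dB.
Stage 2: below threshold (-30 ≤ -7); passes unchanged; output -30 dB.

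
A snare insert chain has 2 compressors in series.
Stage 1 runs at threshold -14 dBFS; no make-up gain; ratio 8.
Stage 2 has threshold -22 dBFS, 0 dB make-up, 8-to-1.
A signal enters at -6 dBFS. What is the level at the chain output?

Stage 1: -6 dBFS is 8 dB over -14 dBFS; at 8:1 that becomes 1 dB over, giving -13 dBFS.
Stage 2: -13 dBFS is 9 dB over -22 dBFS; at 8:1 that becomes 1.125 dB over, giving -20.875 dBFS.

-20.875 dBFS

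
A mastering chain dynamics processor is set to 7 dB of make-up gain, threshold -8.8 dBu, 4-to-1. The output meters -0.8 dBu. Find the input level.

-4.8 dBu

Remove make-up: -0.8 − 7 = -7.8 dBu.
Post-compression overshoot = -7.8 − (-8.8) = 1 dB.
Input overshoot = R × output overshoot = 4 dB → input = -8.8 + 4 = -4.8 dBu.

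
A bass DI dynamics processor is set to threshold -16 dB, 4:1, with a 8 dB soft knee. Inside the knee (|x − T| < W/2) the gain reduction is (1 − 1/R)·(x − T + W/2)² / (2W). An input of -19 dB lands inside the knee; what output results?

-19.046875 dB

x − T + W/2 = -19 − (-16) + 4 = 1.
GR = (1 − 1/4) × 1² / 16 = 0.75 × 1 / 16 = 0.046875 dB.
Output = -19 − 0.046875 = -19.046875 dB.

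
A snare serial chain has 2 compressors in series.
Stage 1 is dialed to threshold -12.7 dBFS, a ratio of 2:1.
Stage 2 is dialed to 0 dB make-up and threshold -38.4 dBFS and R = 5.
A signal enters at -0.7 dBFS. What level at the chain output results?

Stage 1: 12 dB above -12.7 dBFS, reduced 2:1 to 6 dB above → -6.7 dBFS.
Stage 2: 31.7 dB above -38.4 dBFS, reduced 5:1 to 6.34 dB above → -32.06 dBFS.

-32.06 dBFS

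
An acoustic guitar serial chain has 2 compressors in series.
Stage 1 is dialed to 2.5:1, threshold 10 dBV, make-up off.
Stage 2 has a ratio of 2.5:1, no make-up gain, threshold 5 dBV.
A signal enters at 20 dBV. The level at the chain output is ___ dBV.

Stage 1: 20 dBV is 10 dB over 10 dBV; at 2.5:1 that becomes 4 dB over, giving 14 dBV.
Stage 2: overshoot 9 dB → 9/2.5 = 3.6 dB → 8.6 dBV.

8.6 dBV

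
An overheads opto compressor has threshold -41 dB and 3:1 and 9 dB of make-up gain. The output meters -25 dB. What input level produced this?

-20 dB

Stripping the +9 dB make-up gives -34 dB at the gain stage.
The compressed level sits -34 − (-41) = 7 dB over threshold.
Input overshoot = R × output overshoot = 21 dB → input = -41 + 21 = -20 dB.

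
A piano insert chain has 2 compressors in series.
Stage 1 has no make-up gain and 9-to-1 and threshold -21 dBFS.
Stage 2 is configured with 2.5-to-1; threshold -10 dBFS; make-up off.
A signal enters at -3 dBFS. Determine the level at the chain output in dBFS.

-19 dBFS

Stage 1: overshoot 18 dB → 18/9 = 2 dB → -19 dBFS.
Stage 2: below threshold (-19 ≤ -10); passes unchanged; output -19 dBFS.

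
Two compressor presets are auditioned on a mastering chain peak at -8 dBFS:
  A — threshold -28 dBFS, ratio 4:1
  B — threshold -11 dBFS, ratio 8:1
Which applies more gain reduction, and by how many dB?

A: GR = 20 − 20/4 = 15 dB.
B: GR = 3 − 3/8 = 2.625 dB.
A reduces 12.375 dB more.

A, by 12.375 dB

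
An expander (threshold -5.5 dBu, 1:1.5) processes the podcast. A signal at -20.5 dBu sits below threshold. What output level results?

-28 dBu

Below threshold, a 1:1.5 expander applies gain = (1.5−1)×(T − x) of attenuation.
(1.5−1) × 15 = 7.5 dB, so output = -20.5 − 7.5 = -28 dBu.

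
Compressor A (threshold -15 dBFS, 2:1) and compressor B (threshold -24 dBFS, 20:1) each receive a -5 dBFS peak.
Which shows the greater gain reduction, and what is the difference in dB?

B, by 13.05 dB

A: overshoot 10 dB → output overshoot 5 dB → GR 5 dB.
B: overshoot 19 dB → output overshoot 0.95 dB → GR 18.05 dB.
B reduces 13.05 dB more.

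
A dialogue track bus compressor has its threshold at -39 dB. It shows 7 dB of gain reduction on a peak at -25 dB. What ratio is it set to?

Input overshoot = -25 − (-39) = 14 dB.
Output overshoot = 14 − 7 = 7 dB.
Ratio = input overshoot / output overshoot = 14 / 7 = 2.

2:1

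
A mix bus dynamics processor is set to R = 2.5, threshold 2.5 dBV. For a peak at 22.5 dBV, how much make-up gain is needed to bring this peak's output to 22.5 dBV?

Overshoot 20 dB → 20/2.5 = 8 dB after compression, so the compressed level is 2.5 + 8 = 10.5 dBV.
Make-up = target − compressed = 22.5 − 10.5 = 12 dB.

12 dB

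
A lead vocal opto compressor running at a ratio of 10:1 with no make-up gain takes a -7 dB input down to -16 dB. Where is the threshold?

-17 dB

Input is 10 dB above T (since output overshoot × R = input overshoot: (-16 − T)·10 = -7 − T gives T = -17 dB).
Check: -17 + (-7 − (-17))/10 = -17 + 1 = -16 dB. ✓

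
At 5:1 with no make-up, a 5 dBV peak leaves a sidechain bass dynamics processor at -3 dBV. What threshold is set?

Let T be the threshold. Output overshoot = (input overshoot)/R, so -3 − T = (5 − T)/5.
5·(-3 − T) = 5 − T → 4·T = -15 − 5 = -20.
T = -20/4 = -5 dBV.

-5 dBV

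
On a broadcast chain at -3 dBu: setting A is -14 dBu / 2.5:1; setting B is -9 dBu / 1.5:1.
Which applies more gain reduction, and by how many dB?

A: 11 dB over, compressed to 4.4 dB over, so 6.6 dB of GR.
B: 6 dB over, compressed to 4 dB over, so 2 dB of GR.
A applies 4.6 dB more gain reduction.

A, by 4.6 dB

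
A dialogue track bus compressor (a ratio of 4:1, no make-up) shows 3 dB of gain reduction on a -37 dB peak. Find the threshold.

-41 dB

Input is 4 dB above T (since output overshoot × R = input overshoot: (-40 − T)·4 = -37 − T gives T = -41 dB).
Check: -41 + (-37 − (-41))/4 = -41 + 1 = -40 dB. ✓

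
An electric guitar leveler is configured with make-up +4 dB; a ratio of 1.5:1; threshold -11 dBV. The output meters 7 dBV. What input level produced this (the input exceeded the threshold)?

10 dBV

Before make-up, the level was 7 − 4 = 3 dBV.
Post-compression overshoot = 3 − (-11) = 14 dB.
Before 1.5:1 compression the overshoot was 14 × 1.5 = 21 dB, so input = -11 + 21 = 10 dBV.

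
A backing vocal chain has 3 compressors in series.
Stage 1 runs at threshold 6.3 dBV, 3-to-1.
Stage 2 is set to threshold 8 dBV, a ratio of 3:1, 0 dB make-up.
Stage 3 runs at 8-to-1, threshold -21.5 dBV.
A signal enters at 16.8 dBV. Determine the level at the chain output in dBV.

-17.7375 dBV

Stage 1: 10.5 dB above 6.3 dBV, reduced 3:1 to 3.5 dB above → 9.8 dBV.
Stage 2: 1.8 dB above 8 dBV, reduced 3:1 to 0.6 dB above → 8.6 dBV.
Stage 3: 8.6 dBV is 30.1 dB over -21.5 dBV; at 8:1 that becomes 3.7625 dB over, giving -17.7375 dBV.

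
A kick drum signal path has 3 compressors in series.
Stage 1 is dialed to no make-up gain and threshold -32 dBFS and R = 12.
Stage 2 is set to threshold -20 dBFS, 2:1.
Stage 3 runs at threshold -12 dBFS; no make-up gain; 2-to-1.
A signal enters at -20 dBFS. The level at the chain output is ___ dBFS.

-31 dBFS

Stage 1: -20 dBFS is 12 dB over -32 dBFS; at 12:1 that becomes 1 dB over, giving -31 dBFS.
Stage 2: -31 dBFS ≤ -20 dBFS, so stage 2 doesn't engage; output -31 dBFS.
Stage 3: -31 dBFS is at or below the -12 dBFS threshold — no compression; output -31 dBFS.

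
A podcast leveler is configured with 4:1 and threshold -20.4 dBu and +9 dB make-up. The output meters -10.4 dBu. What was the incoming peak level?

Before make-up, the level was -10.4 − 9 = -19.4 dBu.
The compressed level sits -19.4 − (-20.4) = 1 dB over threshold.
Before 4:1 compression the overshoot was 1 × 4 = 4 dB, so input = -20.4 + 4 = -16.4 dBu.

-16.4 dBu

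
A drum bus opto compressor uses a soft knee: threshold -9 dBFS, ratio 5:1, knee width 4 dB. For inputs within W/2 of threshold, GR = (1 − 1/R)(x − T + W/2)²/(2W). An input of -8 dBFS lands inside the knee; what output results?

x − T + W/2 = -8 − (-9) + 2 = 3.
GR = (1 − 1/5) × 3² / 8 = 0.8 × 9 / 8 = 0.9 dB.
Output = -8 − 0.9 = -8.9 dBFS.

-8.9 dBFS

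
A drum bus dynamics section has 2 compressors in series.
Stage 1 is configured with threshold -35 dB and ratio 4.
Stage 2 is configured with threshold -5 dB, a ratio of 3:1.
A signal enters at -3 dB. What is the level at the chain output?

Stage 1: -3 dB is 32 dB over -35 dB; at 4:1 that becomes 8 dB over, giving -27 dB.
Stage 2: -27 dB ≤ -5 dB, so stage 2 doesn't engage; output -27 dB.

-27 dB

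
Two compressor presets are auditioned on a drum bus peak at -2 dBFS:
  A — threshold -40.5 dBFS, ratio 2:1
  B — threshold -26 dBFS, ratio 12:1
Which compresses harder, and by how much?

A: overshoot 38.5 dB → output overshoot 19.25 dB → GR 19.25 dB.
B: overshoot 24 dB → output overshoot 2 dB → GR 22 dB.
Difference: 2.75 dB in favour of B.

B, by 2.75 dB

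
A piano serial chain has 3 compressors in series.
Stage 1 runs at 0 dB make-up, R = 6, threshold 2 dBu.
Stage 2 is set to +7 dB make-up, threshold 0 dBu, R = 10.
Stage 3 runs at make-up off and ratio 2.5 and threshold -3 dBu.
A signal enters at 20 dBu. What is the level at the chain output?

1.2 dBu

Stage 1: 20 dBu is 18 dB over 2 dBu; at 6:1 that becomes 3 dB over, giving 5 dBu.
Stage 2: overshoot 5 dB → 5/10 = 0.5 dB → 0.5 dBu; +7 dB make-up → 7.5 dBu.
Stage 3: 10.5 dB above -3 dBu, reduced 2.5:1 to 4.2 dB above → 1.2 dBu.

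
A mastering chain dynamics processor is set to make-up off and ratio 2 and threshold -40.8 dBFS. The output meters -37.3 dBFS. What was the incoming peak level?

-33.8 dBFS

The compressed level sits -37.3 − (-40.8) = 3.5 dB over threshold.
Undo the ratio: input overshoot = 3.5 × 2 = 7 dB, giving input = -33.8 dBFS.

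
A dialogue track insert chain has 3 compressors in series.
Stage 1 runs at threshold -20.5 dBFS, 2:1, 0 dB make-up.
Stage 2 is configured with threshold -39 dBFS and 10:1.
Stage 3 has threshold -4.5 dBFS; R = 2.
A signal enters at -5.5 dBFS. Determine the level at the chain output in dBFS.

Stage 1: -5.5 dBFS is 15 dB over -20.5 dBFS; at 2:1 that becomes 7.5 dB over, giving -13 dBFS.
Stage 2: -13 dBFS is 26 dB over -39 dBFS; at 10:1 that becomes 2.6 dB over, giving -36.4 dBFS.
Stage 3: -36.4 dBFS ≤ -4.5 dBFS, so stage 3 doesn't engage; output -36.4 dBFS.

-36.4 dBFS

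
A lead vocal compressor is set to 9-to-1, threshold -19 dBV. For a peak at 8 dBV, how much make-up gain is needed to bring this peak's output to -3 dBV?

Overshoot 27 dB → 27/9 = 3 dB after compression, so the compressed level is -19 + 3 = -16 dBV.
Make-up = target − compressed = -3 − (-16) = 13 dB.

13 dB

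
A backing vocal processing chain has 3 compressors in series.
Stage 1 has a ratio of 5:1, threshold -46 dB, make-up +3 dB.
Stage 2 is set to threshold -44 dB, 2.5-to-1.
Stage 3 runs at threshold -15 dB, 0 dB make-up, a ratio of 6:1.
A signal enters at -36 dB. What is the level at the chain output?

Stage 1: 10 dB above -46 dB, reduced 5:1 to 2 dB above → -44 dB; +3 dB make-up → -41 dB.
Stage 2: 3 dB above -44 dB, reduced 2.5:1 to 1.2 dB above → -42.8 dB.
Stage 3: -42.8 dB is at or below the -15 dB threshold — no compression; output -42.8 dB.

-42.8 dB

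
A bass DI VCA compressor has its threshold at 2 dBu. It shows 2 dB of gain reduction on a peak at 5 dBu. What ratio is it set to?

Input overshoot = 5 − 2 = 3 dB.
Output overshoot = 3 − 2 = 1 dB.
Ratio = input overshoot / output overshoot = 3 / 1 = 3.

3:1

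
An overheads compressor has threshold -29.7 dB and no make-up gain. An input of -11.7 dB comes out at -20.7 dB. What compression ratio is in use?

Input overshoot = -11.7 − (-29.7) = 18 dB; output overshoot = -20.7 − (-29.7) = 9 dB.
Ratio = 18 / 9 = 2.

2:1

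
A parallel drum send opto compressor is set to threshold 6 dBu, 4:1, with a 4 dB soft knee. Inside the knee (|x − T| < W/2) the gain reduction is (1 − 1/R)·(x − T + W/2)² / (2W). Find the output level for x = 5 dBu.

4.90625 dBu

x − T + W/2 = 5 − 6 + 2 = 1.
GR = (1 − 1/4) × 1² / 8 = 0.75 × 1 / 8 = 0.09375 dB.
Output = 5 − 0.09375 = 4.90625 dBu.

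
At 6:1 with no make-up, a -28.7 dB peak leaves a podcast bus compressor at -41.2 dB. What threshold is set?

-43.7 dB

Let T be the threshold. Output overshoot = (input overshoot)/R, so -41.2 − T = (-28.7 − T)/6.
6·(-41.2 − T) = -28.7 − T → 5·T = -247.2 − (-28.7) = -218.5.
T = -218.5/5 = -43.7 dB.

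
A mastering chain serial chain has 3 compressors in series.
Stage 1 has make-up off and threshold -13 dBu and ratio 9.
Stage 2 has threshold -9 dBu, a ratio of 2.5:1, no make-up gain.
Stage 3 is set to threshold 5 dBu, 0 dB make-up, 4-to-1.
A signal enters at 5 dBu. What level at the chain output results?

-11 dBu

Stage 1: overshoot 18 dB → 18/9 = 2 dB → -11 dBu.
Stage 2: -11 dBu ≤ -9 dBu, so stage 2 doesn't engage; output -11 dBu.
Stage 3: -11 dBu ≤ 5 dBu, so stage 3 doesn't engage; output -11 dBu.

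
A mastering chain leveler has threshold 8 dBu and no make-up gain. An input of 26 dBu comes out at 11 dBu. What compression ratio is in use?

Input overshoot = 26 − 8 = 18 dB; output overshoot = 11 − 8 = 3 dB.
Ratio = 18 / 3 = 6.

6:1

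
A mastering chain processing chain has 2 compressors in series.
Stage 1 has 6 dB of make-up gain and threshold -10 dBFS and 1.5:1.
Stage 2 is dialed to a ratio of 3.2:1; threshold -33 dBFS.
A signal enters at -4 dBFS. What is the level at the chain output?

Stage 1: overshoot 6 dB → 6/1.5 = 4 dB → -6 dBFS; +6 dB make-up → 0 dBFS.
Stage 2: 33 dB above -33 dBFS, reduced 3.2:1 to 10.3125 dB above → -22.6875 dBFS.

-22.6875 dBFS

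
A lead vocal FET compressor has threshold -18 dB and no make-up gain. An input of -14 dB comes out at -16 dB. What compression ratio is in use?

Input overshoot = -14 − (-18) = 4 dB; output overshoot = -16 − (-18) = 2 dB.
Ratio = 4 / 2 = 2.

2:1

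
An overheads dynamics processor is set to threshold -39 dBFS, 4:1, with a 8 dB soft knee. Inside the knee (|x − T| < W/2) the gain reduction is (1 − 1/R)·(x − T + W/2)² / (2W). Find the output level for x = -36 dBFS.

-38.296875 dBFS

x − T + W/2 = -36 − (-39) + 4 = 7.
GR = (1 − 1/4) × 7² / 16 = 0.75 × 49 / 16 = 2.296875 dB.
Output = -36 − 2.296875 = -38.296875 dBFS.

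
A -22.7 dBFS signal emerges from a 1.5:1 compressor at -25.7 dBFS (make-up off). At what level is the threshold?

-31.7 dBFS

Gain reduction = -22.7 − (-25.7) = 3 dB; output overshoot = GR / (R − 1) = 3 / 0.5 = 6 dB.
Threshold = output − output overshoot = -25.7 − 6 = -31.7 dBFS.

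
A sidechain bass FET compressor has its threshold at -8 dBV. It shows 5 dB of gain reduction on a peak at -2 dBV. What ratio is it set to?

6:1

Input overshoot = -2 − (-8) = 6 dB.
Output overshoot = 6 − 5 = 1 dB.
Ratio = input overshoot / output overshoot = 6 / 1 = 6.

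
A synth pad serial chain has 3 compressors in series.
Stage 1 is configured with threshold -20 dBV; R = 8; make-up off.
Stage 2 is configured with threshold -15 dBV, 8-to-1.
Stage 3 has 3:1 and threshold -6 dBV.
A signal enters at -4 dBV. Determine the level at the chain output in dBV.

-18 dBV

Stage 1: 16 dB above -20 dBV, reduced 8:1 to 2 dB above → -18 dBV.
Stage 2: below threshold (-18 ≤ -15); passes unchanged; output -18 dBV.
Stage 3: -18 dBV ≤ -6 dBV, so stage 3 doesn't engage; output -18 dBV.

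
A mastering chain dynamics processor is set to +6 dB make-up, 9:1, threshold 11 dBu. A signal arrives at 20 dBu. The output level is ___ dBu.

18 dBu

Overshoot: 20 − 11 = 9 dB.
9:1 compression reduces that to 9/9 = 1 dB over.
So the level is 11 + 1 = 12 dBu; make-up adds 6 dB, giving 18 dBu.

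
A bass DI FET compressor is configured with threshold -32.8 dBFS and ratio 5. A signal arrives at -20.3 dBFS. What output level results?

The input is 12.5 dB above the -32.8 dBFS threshold.
At 5:1 the overshoot is divided by 5, leaving 2.5 dB above threshold.
Output = -32.8 + 2.5 = -30.3 dBFS.

-30.3 dBFS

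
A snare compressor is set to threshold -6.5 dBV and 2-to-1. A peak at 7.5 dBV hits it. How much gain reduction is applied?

7.5 dBV exceeds the threshold by 14 dB.
At 2:1, output sits 14/2 = 7 dB above threshold.
GR = overshoot in − overshoot out = 14 − 7 = 7 dB.

7 dB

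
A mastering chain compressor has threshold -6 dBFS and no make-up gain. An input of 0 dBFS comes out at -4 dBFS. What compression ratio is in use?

Input overshoot = 0 − (-6) = 6 dB; output overshoot = -4 − (-6) = 2 dB.
Ratio = 6 / 2 = 3.

3:1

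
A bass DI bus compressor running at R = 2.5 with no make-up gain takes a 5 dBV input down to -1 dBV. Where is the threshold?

Input is 10 dB above T (since output overshoot × R = input overshoot: (-1 − T)·2.5 = 5 − T gives T = -5 dBV).
Check: -5 + (5 − (-5))/2.5 = -5 + 4 = -1 dBV. ✓

-5 dBV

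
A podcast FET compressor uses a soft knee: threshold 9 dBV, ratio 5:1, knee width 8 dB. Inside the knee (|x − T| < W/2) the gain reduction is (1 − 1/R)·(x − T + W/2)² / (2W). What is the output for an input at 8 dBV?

x − T + W/2 = 8 − 9 + 4 = 3.
GR = (1 − 1/5) × 3² / 16 = 0.8 × 9 / 16 = 0.45 dB.
Output = 8 − 0.45 = 7.55 dBV.

7.55 dBV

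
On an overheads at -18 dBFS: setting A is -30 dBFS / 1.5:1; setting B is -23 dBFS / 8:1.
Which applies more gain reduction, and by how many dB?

B, by 0.375 dB

A: overshoot 12 dB → output overshoot 8 dB → GR 4 dB.
B: overshoot 5 dB → output overshoot 0.625 dB → GR 4.375 dB.
B applies 0.375 dB more gain reduction.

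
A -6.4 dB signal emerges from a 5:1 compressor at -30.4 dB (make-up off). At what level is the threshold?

-36.4 dB

Input is 30 dB above T (since output overshoot × R = input overshoot: (-30.4 − T)·5 = -6.4 − T gives T = -36.4 dB).
Check: -36.4 + (-6.4 − (-36.4))/5 = -36.4 + 6 = -30.4 dB. ✓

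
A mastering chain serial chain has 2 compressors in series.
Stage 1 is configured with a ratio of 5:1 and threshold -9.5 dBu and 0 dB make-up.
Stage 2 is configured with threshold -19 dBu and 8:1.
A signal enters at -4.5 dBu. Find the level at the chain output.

-17.6875 dBu

Stage 1: overshoot 5 dB → 5/5 = 1 dB → -8.5 dBu.
Stage 2: -8.5 dBu is 10.5 dB over -19 dBu; at 8:1 that becomes 1.3125 dB over, giving -17.6875 dBu.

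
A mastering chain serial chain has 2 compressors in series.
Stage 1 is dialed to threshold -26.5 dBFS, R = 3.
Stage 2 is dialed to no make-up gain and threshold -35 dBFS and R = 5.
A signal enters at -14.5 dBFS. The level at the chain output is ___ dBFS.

-32.5 dBFS

Stage 1: -14.5 dBFS is 12 dB over -26.5 dBFS; at 3:1 that becomes 4 dB over, giving -22.5 dBFS.
Stage 2: -22.5 dBFS is 12.5 dB over -35 dBFS; at 5:1 that becomes 2.5 dB over, giving -32.5 dBFS.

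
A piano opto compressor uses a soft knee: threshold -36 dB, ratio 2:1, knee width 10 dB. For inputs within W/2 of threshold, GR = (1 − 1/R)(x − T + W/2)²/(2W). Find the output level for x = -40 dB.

x − T + W/2 = -40 − (-36) + 5 = 1.
GR = (1 − 1/2) × 1² / 20 = 0.5 × 1 / 20 = 0.025 dB.
Output = -40 − 0.025 = -40.025 dB.

-40.025 dB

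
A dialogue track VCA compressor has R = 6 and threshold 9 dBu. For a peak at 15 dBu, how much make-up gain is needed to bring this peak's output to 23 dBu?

The peak compresses to 9 + 6/6 = 10 dBu.
To reach 23 dBu requires 23 − 10 = 13 dB of make-up.

13 dB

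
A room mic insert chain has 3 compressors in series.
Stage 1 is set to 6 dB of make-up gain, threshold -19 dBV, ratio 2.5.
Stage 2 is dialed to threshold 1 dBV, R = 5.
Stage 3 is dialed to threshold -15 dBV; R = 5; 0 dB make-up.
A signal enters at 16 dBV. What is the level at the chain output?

Stage 1: 16 dBV is 35 dB over -19 dBV; at 2.5:1 that becomes 14 dB over, giving -5 dBV; +6 dB make-up → 1 dBV.
Stage 2: 1 dBV is at or below the 1 dBV threshold — no compression; output 1 dBV.
Stage 3: 1 dBV is 16 dB over -15 dBV; at 5:1 that becomes 3.2 dB over, giving -11.8 dBV.

-11.8 dBV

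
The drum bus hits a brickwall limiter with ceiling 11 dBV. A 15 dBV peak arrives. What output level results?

A brickwall limiter is an ∞:1 compressor: any input above the ceiling is clamped to 11 dBV.

11 dBV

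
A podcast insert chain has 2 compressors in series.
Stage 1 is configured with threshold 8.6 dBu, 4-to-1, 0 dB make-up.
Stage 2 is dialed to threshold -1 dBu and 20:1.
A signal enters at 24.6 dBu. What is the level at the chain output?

Stage 1: overshoot 16 dB → 16/4 = 4 dB → 12.6 dBu.
Stage 2: overshoot 13.6 dB → 13.6/20 = 0.68 dB → -0.32 dBu.

-0.32 dBu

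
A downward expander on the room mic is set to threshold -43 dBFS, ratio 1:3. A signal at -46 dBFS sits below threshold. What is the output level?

Undershoot = (-43) − (-46) = 3 dB.
At 1:3, that expands to 9 dB under threshold.
Output = -43 − 9 = -52 dBFS.

-52 dBFS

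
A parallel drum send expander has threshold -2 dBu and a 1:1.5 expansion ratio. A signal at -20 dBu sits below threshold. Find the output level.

-29 dBu

Below threshold, a 1:1.5 expander applies gain = (1.5−1)×(T − x) of attenuation.
(1.5−1) × 18 = 9 dB, so output = -20 − 9 = -29 dBu.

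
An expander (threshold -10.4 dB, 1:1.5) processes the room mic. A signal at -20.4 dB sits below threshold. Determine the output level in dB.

The input is 10 dB below the -10.4 dB threshold.
A 1:1.5 expander multiplies undershoot by 1.5: 10 × 1.5 = 15 dB below threshold.
Output = -10.4 − 15 = -25.4 dB.

-25.4 dB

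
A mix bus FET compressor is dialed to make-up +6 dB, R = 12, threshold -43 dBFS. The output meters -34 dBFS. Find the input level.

-7 dBFS

Remove make-up: -34 − 6 = -40 dBFS.
Post-compression overshoot = -40 − (-43) = 3 dB.
Undo the ratio: input overshoot = 3 × 12 = 36 dB, giving input = -7 dBFS.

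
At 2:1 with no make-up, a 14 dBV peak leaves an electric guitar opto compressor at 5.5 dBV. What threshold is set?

Let T be the threshold. Output overshoot = (input overshoot)/R, so 5.5 − T = (14 − T)/2.
2·(5.5 − T) = 14 − T → 1·T = 11 − 14 = -3.
T = -3/1 = -3 dBV.

-3 dBV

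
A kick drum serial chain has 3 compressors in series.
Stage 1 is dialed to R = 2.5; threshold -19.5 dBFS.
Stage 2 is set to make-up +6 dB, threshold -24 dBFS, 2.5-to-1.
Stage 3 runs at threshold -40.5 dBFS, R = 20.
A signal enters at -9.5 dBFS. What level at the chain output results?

-39.205 dBFS

Stage 1: overshoot 10 dB → 10/2.5 = 4 dB → -15.5 dBFS.
Stage 2: 8.5 dB above -24 dBFS, reduced 2.5:1 to 3.4 dB above → -20.6 dBFS; +6 dB make-up → -14.6 dBFS.
Stage 3: 25.9 dB above -40.5 dBFS, reduced 20:1 to 1.295 dB above → -39.205 dBFS.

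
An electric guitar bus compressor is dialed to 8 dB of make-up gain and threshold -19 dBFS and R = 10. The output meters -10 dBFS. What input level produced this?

Remove make-up: -10 − 8 = -18 dBFS.
The compressed level sits -18 − (-19) = 1 dB over threshold.
Input overshoot = R × output overshoot = 10 dB → input = -19 + 10 = -9 dBFS.

-9 dBFS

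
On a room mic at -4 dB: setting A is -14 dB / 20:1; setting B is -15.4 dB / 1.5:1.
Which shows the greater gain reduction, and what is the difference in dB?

A, by 5.7 dB

A: GR = 10 − 10/20 = 9.5 dB.
B: GR = 11.4 − 11.4/1.5 = 3.8 dB.
A reduces 5.7 dB more.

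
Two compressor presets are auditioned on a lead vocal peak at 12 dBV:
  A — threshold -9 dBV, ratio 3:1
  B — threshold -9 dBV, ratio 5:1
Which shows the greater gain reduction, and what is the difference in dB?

A: 21 dB over, compressed to 7 dB over, so 14 dB of GR.
B: 21 dB over, compressed to 4.2 dB over, so 16.8 dB of GR.
Difference: 2.8 dB in favour of B.

B, by 2.8 dB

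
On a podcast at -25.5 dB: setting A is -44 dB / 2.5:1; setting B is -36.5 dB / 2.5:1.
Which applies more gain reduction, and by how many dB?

A: 18.5 dB over, compressed to 7.4 dB over, so 11.1 dB of GR.
B: 11 dB over, compressed to 4.4 dB over, so 6.6 dB of GR.
Difference: 4.5 dB in favour of A.

A, by 4.5 dB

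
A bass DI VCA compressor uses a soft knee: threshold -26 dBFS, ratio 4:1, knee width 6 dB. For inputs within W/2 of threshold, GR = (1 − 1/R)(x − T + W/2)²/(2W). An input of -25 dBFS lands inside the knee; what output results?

-26 dBFS

x − T + W/2 = -25 − (-26) + 3 = 4.
GR = (1 − 1/4) × 4² / 12 = 0.75 × 16 / 12 = 1 dB.
Output = -25 − 1 = -26 dBFS.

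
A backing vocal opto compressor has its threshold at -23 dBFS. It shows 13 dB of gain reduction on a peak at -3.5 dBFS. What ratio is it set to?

Input overshoot = -3.5 − (-23) = 19.5 dB.
Output overshoot = 19.5 − 13 = 6.5 dB.
Ratio = input overshoot / output overshoot = 19.5 / 6.5 = 3.

3:1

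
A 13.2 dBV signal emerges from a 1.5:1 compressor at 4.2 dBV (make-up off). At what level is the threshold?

Input is 27 dB above T (since output overshoot × R = input overshoot: (4.2 − T)·1.5 = 13.2 − T gives T = -13.8 dBV).
Check: -13.8 + (13.2 − (-13.8))/1.5 = -13.8 + 18 = 4.2 dBV. ✓

-13.8 dBV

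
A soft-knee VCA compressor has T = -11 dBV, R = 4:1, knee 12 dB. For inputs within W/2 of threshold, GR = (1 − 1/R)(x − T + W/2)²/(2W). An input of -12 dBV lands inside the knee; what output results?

-12.78125 dBV

x − T + W/2 = -12 − (-11) + 6 = 5.
GR = (1 − 1/4) × 5² / 24 = 0.75 × 25 / 24 = 0.78125 dB.
Output = -12 − 0.78125 = -12.78125 dBV.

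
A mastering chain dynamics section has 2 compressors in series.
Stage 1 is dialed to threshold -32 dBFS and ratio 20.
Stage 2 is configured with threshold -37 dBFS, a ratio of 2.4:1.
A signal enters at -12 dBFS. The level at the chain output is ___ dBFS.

-34.5 dBFS

Stage 1: -12 dBFS is 20 dB over -32 dBFS; at 20:1 that becomes 1 dB over, giving -31 dBFS.
Stage 2: 6 dB above -37 dBFS, reduced 2.4:1 to 2.5 dB above → -34.5 dBFS.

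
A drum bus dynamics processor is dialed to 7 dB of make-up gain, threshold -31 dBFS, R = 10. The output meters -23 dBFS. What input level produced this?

Before make-up, the level was -23 − 7 = -30 dBFS.
Post-compression overshoot = -30 − (-31) = 1 dB.
Input overshoot = R × output overshoot = 10 dB → input = -31 + 10 = -21 dBFS.

-21 dBFS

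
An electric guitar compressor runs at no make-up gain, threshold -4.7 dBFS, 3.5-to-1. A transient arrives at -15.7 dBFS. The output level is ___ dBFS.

-15.7 dBFS is 11 dB below the -4.7 dBFS threshold, so no gain reduction is applied.
Output = input = -15.7 dBFS.

-15.7 dBFS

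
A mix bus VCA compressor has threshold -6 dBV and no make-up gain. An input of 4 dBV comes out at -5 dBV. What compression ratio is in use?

Input overshoot = 4 − (-6) = 10 dB; output overshoot = -5 − (-6) = 1 dB.
Ratio = 10 / 1 = 10.

10:1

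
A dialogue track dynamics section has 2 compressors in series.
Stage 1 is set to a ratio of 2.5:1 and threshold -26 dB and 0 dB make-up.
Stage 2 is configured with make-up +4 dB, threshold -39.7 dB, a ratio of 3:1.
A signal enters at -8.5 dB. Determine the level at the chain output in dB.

Stage 1: overshoot 17.5 dB → 17.5/2.5 = 7 dB → -19 dB.
Stage 2: overshoot 20.7 dB → 20.7/3 = 6.9 dB → -32.8 dB; +4 dB make-up → -28.8 dB.

-28.8 dB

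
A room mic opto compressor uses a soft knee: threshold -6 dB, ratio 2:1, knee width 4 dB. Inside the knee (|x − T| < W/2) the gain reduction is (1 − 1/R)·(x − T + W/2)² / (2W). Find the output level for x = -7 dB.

-7.0625 dB

x − T + W/2 = -7 − (-6) + 2 = 1.
GR = (1 − 1/2) × 1² / 8 = 0.5 × 1 / 8 = 0.0625 dB.
Output = -7 − 0.0625 = -7.0625 dB.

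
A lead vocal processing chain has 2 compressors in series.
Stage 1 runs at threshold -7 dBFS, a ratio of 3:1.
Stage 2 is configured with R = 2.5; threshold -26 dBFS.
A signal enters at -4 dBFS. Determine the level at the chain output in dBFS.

-18 dBFS

Stage 1: 3 dB above -7 dBFS, reduced 3:1 to 1 dB above → -6 dBFS.
Stage 2: -6 dBFS is 20 dB over -26 dBFS; at 2.5:1 that becomes 8 dB over, giving -18 dBFS.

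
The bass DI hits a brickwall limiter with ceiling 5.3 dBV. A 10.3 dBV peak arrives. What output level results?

5.3 dBV

At ∞:1, everything above 5.3 dBV is held at the ceiling.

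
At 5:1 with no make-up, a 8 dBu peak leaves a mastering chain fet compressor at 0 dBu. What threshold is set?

-2 dBu

Gain reduction = 8 − 0 = 8 dB; output overshoot = GR / (R − 1) = 8 / 4 = 2 dB.
Threshold = output − output overshoot = 0 − 2 = -2 dBu.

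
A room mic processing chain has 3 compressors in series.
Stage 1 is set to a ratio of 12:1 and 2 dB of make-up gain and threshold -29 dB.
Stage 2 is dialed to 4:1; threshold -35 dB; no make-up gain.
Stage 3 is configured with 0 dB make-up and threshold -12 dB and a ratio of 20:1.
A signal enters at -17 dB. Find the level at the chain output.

Stage 1: 12 dB above -29 dB, reduced 12:1 to 1 dB above → -28 dB; +2 dB make-up → -26 dB.
Stage 2: overshoot 9 dB → 9/4 = 2.25 dB → -32.75 dB.
Stage 3: -32.75 dB is at or below the -12 dB threshold — no compression; output -32.75 dB.

-32.75 dB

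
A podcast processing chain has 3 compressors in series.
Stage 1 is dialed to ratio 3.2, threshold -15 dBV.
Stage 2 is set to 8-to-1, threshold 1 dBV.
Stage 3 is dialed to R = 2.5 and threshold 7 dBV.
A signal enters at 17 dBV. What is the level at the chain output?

Stage 1: 17 dBV is 32 dB over -15 dBV; at 3.2:1 that becomes 10 dB over, giving -5 dBV.
Stage 2: -5 dBV ≤ 1 dBV, so stage 2 doesn't engage; output -5 dBV.
Stage 3: -5 dBV ≤ 7 dBV, so stage 3 doesn't engage; output -5 dBV.

-5 dBV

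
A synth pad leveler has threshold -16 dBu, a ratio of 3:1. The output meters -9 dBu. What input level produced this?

Post-compression overshoot = -9 − (-16) = 7 dB.
Before 3:1 compression the overshoot was 7 × 3 = 21 dB, so input = -16 + 21 = 5 dBu.

5 dBu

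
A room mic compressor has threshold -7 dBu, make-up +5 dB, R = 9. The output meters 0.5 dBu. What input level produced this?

15.5 dBu

Before make-up, the level was 0.5 − 5 = -4.5 dBu.
That's 2.5 dB above the -7 dBu threshold.
Undo the ratio: input overshoot = 2.5 × 9 = 22.5 dB, giving input = 15.5 dBu.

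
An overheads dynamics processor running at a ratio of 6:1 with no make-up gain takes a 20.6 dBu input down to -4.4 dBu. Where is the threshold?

Gain reduction = 20.6 − (-4.4) = 25 dB; output overshoot = GR / (R − 1) = 25 / 5 = 5 dB.
Threshold = output − output overshoot = -4.4 − 5 = -9.4 dBu.

-9.4 dBu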